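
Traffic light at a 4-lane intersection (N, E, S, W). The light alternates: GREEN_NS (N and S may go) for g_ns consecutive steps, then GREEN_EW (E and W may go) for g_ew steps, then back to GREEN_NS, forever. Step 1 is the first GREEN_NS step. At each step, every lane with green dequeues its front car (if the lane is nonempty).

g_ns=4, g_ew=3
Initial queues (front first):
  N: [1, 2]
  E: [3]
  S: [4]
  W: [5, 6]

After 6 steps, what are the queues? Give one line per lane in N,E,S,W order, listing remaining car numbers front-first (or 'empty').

Step 1 [NS]: N:car1-GO,E:wait,S:car4-GO,W:wait | queues: N=1 E=1 S=0 W=2
Step 2 [NS]: N:car2-GO,E:wait,S:empty,W:wait | queues: N=0 E=1 S=0 W=2
Step 3 [NS]: N:empty,E:wait,S:empty,W:wait | queues: N=0 E=1 S=0 W=2
Step 4 [NS]: N:empty,E:wait,S:empty,W:wait | queues: N=0 E=1 S=0 W=2
Step 5 [EW]: N:wait,E:car3-GO,S:wait,W:car5-GO | queues: N=0 E=0 S=0 W=1
Step 6 [EW]: N:wait,E:empty,S:wait,W:car6-GO | queues: N=0 E=0 S=0 W=0

N: empty
E: empty
S: empty
W: empty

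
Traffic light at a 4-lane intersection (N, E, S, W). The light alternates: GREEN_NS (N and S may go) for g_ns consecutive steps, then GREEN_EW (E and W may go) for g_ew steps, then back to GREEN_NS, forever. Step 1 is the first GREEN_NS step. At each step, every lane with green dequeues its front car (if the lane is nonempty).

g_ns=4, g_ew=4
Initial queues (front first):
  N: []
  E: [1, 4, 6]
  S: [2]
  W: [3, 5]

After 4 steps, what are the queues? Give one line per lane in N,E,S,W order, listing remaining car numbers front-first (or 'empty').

Step 1 [NS]: N:empty,E:wait,S:car2-GO,W:wait | queues: N=0 E=3 S=0 W=2
Step 2 [NS]: N:empty,E:wait,S:empty,W:wait | queues: N=0 E=3 S=0 W=2
Step 3 [NS]: N:empty,E:wait,S:empty,W:wait | queues: N=0 E=3 S=0 W=2
Step 4 [NS]: N:empty,E:wait,S:empty,W:wait | queues: N=0 E=3 S=0 W=2

N: empty
E: 1 4 6
S: empty
W: 3 5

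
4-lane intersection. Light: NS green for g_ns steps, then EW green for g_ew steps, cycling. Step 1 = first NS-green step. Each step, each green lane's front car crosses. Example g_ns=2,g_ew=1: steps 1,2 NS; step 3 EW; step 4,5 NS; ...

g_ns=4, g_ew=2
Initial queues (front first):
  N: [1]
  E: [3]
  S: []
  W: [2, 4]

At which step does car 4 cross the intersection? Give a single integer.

Step 1 [NS]: N:car1-GO,E:wait,S:empty,W:wait | queues: N=0 E=1 S=0 W=2
Step 2 [NS]: N:empty,E:wait,S:empty,W:wait | queues: N=0 E=1 S=0 W=2
Step 3 [NS]: N:empty,E:wait,S:empty,W:wait | queues: N=0 E=1 S=0 W=2
Step 4 [NS]: N:empty,E:wait,S:empty,W:wait | queues: N=0 E=1 S=0 W=2
Step 5 [EW]: N:wait,E:car3-GO,S:wait,W:car2-GO | queues: N=0 E=0 S=0 W=1
Step 6 [EW]: N:wait,E:empty,S:wait,W:car4-GO | queues: N=0 E=0 S=0 W=0
Car 4 crosses at step 6

6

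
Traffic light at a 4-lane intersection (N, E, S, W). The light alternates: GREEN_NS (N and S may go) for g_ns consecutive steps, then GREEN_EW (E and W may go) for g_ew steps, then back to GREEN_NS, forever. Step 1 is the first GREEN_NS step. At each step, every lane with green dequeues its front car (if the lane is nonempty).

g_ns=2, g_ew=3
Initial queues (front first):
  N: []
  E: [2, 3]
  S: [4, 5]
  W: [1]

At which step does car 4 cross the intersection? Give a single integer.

Step 1 [NS]: N:empty,E:wait,S:car4-GO,W:wait | queues: N=0 E=2 S=1 W=1
Step 2 [NS]: N:empty,E:wait,S:car5-GO,W:wait | queues: N=0 E=2 S=0 W=1
Step 3 [EW]: N:wait,E:car2-GO,S:wait,W:car1-GO | queues: N=0 E=1 S=0 W=0
Step 4 [EW]: N:wait,E:car3-GO,S:wait,W:empty | queues: N=0 E=0 S=0 W=0
Car 4 crosses at step 1

1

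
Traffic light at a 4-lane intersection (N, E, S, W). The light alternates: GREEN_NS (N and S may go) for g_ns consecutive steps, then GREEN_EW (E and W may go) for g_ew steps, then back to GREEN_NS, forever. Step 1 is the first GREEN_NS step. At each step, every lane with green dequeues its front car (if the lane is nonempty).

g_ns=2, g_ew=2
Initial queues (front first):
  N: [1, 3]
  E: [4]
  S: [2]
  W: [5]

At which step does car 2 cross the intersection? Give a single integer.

Step 1 [NS]: N:car1-GO,E:wait,S:car2-GO,W:wait | queues: N=1 E=1 S=0 W=1
Step 2 [NS]: N:car3-GO,E:wait,S:empty,W:wait | queues: N=0 E=1 S=0 W=1
Step 3 [EW]: N:wait,E:car4-GO,S:wait,W:car5-GO | queues: N=0 E=0 S=0 W=0
Car 2 crosses at step 1

1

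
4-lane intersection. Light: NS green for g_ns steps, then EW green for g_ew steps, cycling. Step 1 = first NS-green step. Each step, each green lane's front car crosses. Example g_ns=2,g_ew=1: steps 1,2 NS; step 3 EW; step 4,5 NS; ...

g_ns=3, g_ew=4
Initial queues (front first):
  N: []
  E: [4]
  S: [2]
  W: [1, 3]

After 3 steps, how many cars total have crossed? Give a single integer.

Step 1 [NS]: N:empty,E:wait,S:car2-GO,W:wait | queues: N=0 E=1 S=0 W=2
Step 2 [NS]: N:empty,E:wait,S:empty,W:wait | queues: N=0 E=1 S=0 W=2
Step 3 [NS]: N:empty,E:wait,S:empty,W:wait | queues: N=0 E=1 S=0 W=2
Cars crossed by step 3: 1

Answer: 1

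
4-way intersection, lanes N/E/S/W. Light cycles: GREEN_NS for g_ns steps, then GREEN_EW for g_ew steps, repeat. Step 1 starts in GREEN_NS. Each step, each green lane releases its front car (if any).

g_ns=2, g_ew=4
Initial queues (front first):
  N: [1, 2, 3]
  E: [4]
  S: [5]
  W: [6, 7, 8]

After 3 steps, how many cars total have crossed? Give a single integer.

Answer: 5

Derivation:
Step 1 [NS]: N:car1-GO,E:wait,S:car5-GO,W:wait | queues: N=2 E=1 S=0 W=3
Step 2 [NS]: N:car2-GO,E:wait,S:empty,W:wait | queues: N=1 E=1 S=0 W=3
Step 3 [EW]: N:wait,E:car4-GO,S:wait,W:car6-GO | queues: N=1 E=0 S=0 W=2
Cars crossed by step 3: 5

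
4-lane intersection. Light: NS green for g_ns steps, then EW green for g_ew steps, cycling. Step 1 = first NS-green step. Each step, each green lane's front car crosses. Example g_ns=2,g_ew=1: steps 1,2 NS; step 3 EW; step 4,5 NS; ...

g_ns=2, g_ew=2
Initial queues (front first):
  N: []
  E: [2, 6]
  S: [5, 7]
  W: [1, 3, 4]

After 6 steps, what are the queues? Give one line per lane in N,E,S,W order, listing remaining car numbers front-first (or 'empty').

Step 1 [NS]: N:empty,E:wait,S:car5-GO,W:wait | queues: N=0 E=2 S=1 W=3
Step 2 [NS]: N:empty,E:wait,S:car7-GO,W:wait | queues: N=0 E=2 S=0 W=3
Step 3 [EW]: N:wait,E:car2-GO,S:wait,W:car1-GO | queues: N=0 E=1 S=0 W=2
Step 4 [EW]: N:wait,E:car6-GO,S:wait,W:car3-GO | queues: N=0 E=0 S=0 W=1
Step 5 [NS]: N:empty,E:wait,S:empty,W:wait | queues: N=0 E=0 S=0 W=1
Step 6 [NS]: N:empty,E:wait,S:empty,W:wait | queues: N=0 E=0 S=0 W=1

N: empty
E: empty
S: empty
W: 4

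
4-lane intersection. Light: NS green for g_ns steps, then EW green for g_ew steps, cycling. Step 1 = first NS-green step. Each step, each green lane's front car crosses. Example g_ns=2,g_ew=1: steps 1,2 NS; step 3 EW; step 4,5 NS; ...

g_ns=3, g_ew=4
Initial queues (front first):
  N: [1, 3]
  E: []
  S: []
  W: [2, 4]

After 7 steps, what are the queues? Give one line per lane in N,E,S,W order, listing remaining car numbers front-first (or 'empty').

Step 1 [NS]: N:car1-GO,E:wait,S:empty,W:wait | queues: N=1 E=0 S=0 W=2
Step 2 [NS]: N:car3-GO,E:wait,S:empty,W:wait | queues: N=0 E=0 S=0 W=2
Step 3 [NS]: N:empty,E:wait,S:empty,W:wait | queues: N=0 E=0 S=0 W=2
Step 4 [EW]: N:wait,E:empty,S:wait,W:car2-GO | queues: N=0 E=0 S=0 W=1
Step 5 [EW]: N:wait,E:empty,S:wait,W:car4-GO | queues: N=0 E=0 S=0 W=0

N: empty
E: empty
S: empty
W: empty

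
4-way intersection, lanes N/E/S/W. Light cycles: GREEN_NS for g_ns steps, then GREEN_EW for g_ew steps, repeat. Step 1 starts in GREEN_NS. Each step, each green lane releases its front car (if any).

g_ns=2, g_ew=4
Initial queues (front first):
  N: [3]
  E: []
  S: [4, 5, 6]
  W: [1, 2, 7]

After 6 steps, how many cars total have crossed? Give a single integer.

Answer: 6

Derivation:
Step 1 [NS]: N:car3-GO,E:wait,S:car4-GO,W:wait | queues: N=0 E=0 S=2 W=3
Step 2 [NS]: N:empty,E:wait,S:car5-GO,W:wait | queues: N=0 E=0 S=1 W=3
Step 3 [EW]: N:wait,E:empty,S:wait,W:car1-GO | queues: N=0 E=0 S=1 W=2
Step 4 [EW]: N:wait,E:empty,S:wait,W:car2-GO | queues: N=0 E=0 S=1 W=1
Step 5 [EW]: N:wait,E:empty,S:wait,W:car7-GO | queues: N=0 E=0 S=1 W=0
Step 6 [EW]: N:wait,E:empty,S:wait,W:empty | queues: N=0 E=0 S=1 W=0
Cars crossed by step 6: 6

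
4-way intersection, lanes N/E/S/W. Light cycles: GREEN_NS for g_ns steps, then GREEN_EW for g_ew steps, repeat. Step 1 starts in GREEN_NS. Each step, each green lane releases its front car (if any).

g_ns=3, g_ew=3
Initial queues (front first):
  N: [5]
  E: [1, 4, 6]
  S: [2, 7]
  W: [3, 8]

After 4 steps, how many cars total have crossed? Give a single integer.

Answer: 5

Derivation:
Step 1 [NS]: N:car5-GO,E:wait,S:car2-GO,W:wait | queues: N=0 E=3 S=1 W=2
Step 2 [NS]: N:empty,E:wait,S:car7-GO,W:wait | queues: N=0 E=3 S=0 W=2
Step 3 [NS]: N:empty,E:wait,S:empty,W:wait | queues: N=0 E=3 S=0 W=2
Step 4 [EW]: N:wait,E:car1-GO,S:wait,W:car3-GO | queues: N=0 E=2 S=0 W=1
Cars crossed by step 4: 5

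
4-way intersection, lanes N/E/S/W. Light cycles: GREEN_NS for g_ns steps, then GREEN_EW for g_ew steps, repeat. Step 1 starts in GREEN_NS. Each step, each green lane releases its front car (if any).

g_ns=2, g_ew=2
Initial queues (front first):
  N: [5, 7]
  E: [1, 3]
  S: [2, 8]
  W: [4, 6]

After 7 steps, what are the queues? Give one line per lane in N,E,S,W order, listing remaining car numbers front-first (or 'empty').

Step 1 [NS]: N:car5-GO,E:wait,S:car2-GO,W:wait | queues: N=1 E=2 S=1 W=2
Step 2 [NS]: N:car7-GO,E:wait,S:car8-GO,W:wait | queues: N=0 E=2 S=0 W=2
Step 3 [EW]: N:wait,E:car1-GO,S:wait,W:car4-GO | queues: N=0 E=1 S=0 W=1
Step 4 [EW]: N:wait,E:car3-GO,S:wait,W:car6-GO | queues: N=0 E=0 S=0 W=0

N: empty
E: empty
S: empty
W: empty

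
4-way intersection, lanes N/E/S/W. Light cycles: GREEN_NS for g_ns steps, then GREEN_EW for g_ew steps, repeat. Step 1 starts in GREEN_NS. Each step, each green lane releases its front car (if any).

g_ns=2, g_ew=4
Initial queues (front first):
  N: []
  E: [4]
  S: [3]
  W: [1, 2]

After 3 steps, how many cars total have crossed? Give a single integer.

Step 1 [NS]: N:empty,E:wait,S:car3-GO,W:wait | queues: N=0 E=1 S=0 W=2
Step 2 [NS]: N:empty,E:wait,S:empty,W:wait | queues: N=0 E=1 S=0 W=2
Step 3 [EW]: N:wait,E:car4-GO,S:wait,W:car1-GO | queues: N=0 E=0 S=0 W=1
Cars crossed by step 3: 3

Answer: 3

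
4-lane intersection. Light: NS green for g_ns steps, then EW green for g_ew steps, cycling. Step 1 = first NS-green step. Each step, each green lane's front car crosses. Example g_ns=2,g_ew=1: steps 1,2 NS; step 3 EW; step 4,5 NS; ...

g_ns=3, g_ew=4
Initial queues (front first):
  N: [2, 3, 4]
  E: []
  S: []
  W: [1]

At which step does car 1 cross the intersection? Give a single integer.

Step 1 [NS]: N:car2-GO,E:wait,S:empty,W:wait | queues: N=2 E=0 S=0 W=1
Step 2 [NS]: N:car3-GO,E:wait,S:empty,W:wait | queues: N=1 E=0 S=0 W=1
Step 3 [NS]: N:car4-GO,E:wait,S:empty,W:wait | queues: N=0 E=0 S=0 W=1
Step 4 [EW]: N:wait,E:empty,S:wait,W:car1-GO | queues: N=0 E=0 S=0 W=0
Car 1 crosses at step 4

4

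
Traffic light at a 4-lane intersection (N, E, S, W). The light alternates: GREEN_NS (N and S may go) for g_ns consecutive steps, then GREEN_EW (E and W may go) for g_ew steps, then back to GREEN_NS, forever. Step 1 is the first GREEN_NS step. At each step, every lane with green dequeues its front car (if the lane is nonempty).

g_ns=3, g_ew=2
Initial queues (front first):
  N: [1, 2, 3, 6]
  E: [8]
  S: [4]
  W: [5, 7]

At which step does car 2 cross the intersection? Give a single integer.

Step 1 [NS]: N:car1-GO,E:wait,S:car4-GO,W:wait | queues: N=3 E=1 S=0 W=2
Step 2 [NS]: N:car2-GO,E:wait,S:empty,W:wait | queues: N=2 E=1 S=0 W=2
Step 3 [NS]: N:car3-GO,E:wait,S:empty,W:wait | queues: N=1 E=1 S=0 W=2
Step 4 [EW]: N:wait,E:car8-GO,S:wait,W:car5-GO | queues: N=1 E=0 S=0 W=1
Step 5 [EW]: N:wait,E:empty,S:wait,W:car7-GO | queues: N=1 E=0 S=0 W=0
Step 6 [NS]: N:car6-GO,E:wait,S:empty,W:wait | queues: N=0 E=0 S=0 W=0
Car 2 crosses at step 2

2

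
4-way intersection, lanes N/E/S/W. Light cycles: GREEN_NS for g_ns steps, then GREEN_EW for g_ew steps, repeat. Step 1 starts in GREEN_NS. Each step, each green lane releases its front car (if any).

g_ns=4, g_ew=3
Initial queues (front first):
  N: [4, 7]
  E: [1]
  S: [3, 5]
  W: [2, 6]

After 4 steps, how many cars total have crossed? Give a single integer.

Answer: 4

Derivation:
Step 1 [NS]: N:car4-GO,E:wait,S:car3-GO,W:wait | queues: N=1 E=1 S=1 W=2
Step 2 [NS]: N:car7-GO,E:wait,S:car5-GO,W:wait | queues: N=0 E=1 S=0 W=2
Step 3 [NS]: N:empty,E:wait,S:empty,W:wait | queues: N=0 E=1 S=0 W=2
Step 4 [NS]: N:empty,E:wait,S:empty,W:wait | queues: N=0 E=1 S=0 W=2
Cars crossed by step 4: 4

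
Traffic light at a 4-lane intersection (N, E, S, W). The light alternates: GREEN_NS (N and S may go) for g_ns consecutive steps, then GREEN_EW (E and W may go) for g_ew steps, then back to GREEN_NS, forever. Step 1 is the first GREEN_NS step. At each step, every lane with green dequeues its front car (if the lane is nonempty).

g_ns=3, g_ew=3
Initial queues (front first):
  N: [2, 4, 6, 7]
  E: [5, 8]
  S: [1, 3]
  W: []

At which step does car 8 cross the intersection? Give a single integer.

Step 1 [NS]: N:car2-GO,E:wait,S:car1-GO,W:wait | queues: N=3 E=2 S=1 W=0
Step 2 [NS]: N:car4-GO,E:wait,S:car3-GO,W:wait | queues: N=2 E=2 S=0 W=0
Step 3 [NS]: N:car6-GO,E:wait,S:empty,W:wait | queues: N=1 E=2 S=0 W=0
Step 4 [EW]: N:wait,E:car5-GO,S:wait,W:empty | queues: N=1 E=1 S=0 W=0
Step 5 [EW]: N:wait,E:car8-GO,S:wait,W:empty | queues: N=1 E=0 S=0 W=0
Step 6 [EW]: N:wait,E:empty,S:wait,W:empty | queues: N=1 E=0 S=0 W=0
Step 7 [NS]: N:car7-GO,E:wait,S:empty,W:wait | queues: N=0 E=0 S=0 W=0
Car 8 crosses at step 5

5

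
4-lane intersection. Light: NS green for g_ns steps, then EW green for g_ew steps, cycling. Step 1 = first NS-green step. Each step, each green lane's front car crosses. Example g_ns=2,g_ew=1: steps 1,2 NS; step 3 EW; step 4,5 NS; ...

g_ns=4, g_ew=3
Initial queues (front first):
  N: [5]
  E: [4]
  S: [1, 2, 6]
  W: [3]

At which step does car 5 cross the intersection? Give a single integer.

Step 1 [NS]: N:car5-GO,E:wait,S:car1-GO,W:wait | queues: N=0 E=1 S=2 W=1
Step 2 [NS]: N:empty,E:wait,S:car2-GO,W:wait | queues: N=0 E=1 S=1 W=1
Step 3 [NS]: N:empty,E:wait,S:car6-GO,W:wait | queues: N=0 E=1 S=0 W=1
Step 4 [NS]: N:empty,E:wait,S:empty,W:wait | queues: N=0 E=1 S=0 W=1
Step 5 [EW]: N:wait,E:car4-GO,S:wait,W:car3-GO | queues: N=0 E=0 S=0 W=0
Car 5 crosses at step 1

1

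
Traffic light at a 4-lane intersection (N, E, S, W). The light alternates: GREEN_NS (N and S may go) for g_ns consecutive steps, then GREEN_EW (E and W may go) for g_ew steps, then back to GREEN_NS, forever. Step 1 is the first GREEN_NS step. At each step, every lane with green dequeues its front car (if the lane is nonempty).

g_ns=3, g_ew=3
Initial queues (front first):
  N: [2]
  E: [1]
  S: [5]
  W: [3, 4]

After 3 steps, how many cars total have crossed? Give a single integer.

Step 1 [NS]: N:car2-GO,E:wait,S:car5-GO,W:wait | queues: N=0 E=1 S=0 W=2
Step 2 [NS]: N:empty,E:wait,S:empty,W:wait | queues: N=0 E=1 S=0 W=2
Step 3 [NS]: N:empty,E:wait,S:empty,W:wait | queues: N=0 E=1 S=0 W=2
Cars crossed by step 3: 2

Answer: 2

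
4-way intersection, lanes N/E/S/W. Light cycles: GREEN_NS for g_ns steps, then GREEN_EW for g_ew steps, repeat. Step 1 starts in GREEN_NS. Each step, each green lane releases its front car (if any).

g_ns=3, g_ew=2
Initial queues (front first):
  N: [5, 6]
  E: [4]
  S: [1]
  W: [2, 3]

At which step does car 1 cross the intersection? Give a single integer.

Step 1 [NS]: N:car5-GO,E:wait,S:car1-GO,W:wait | queues: N=1 E=1 S=0 W=2
Step 2 [NS]: N:car6-GO,E:wait,S:empty,W:wait | queues: N=0 E=1 S=0 W=2
Step 3 [NS]: N:empty,E:wait,S:empty,W:wait | queues: N=0 E=1 S=0 W=2
Step 4 [EW]: N:wait,E:car4-GO,S:wait,W:car2-GO | queues: N=0 E=0 S=0 W=1
Step 5 [EW]: N:wait,E:empty,S:wait,W:car3-GO | queues: N=0 E=0 S=0 W=0
Car 1 crosses at step 1

1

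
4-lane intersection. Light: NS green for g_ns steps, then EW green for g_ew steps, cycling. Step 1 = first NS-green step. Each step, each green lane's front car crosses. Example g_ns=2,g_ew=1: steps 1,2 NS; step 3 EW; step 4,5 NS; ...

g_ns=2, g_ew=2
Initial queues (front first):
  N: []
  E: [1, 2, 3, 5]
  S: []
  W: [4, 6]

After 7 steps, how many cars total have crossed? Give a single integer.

Answer: 5

Derivation:
Step 1 [NS]: N:empty,E:wait,S:empty,W:wait | queues: N=0 E=4 S=0 W=2
Step 2 [NS]: N:empty,E:wait,S:empty,W:wait | queues: N=0 E=4 S=0 W=2
Step 3 [EW]: N:wait,E:car1-GO,S:wait,W:car4-GO | queues: N=0 E=3 S=0 W=1
Step 4 [EW]: N:wait,E:car2-GO,S:wait,W:car6-GO | queues: N=0 E=2 S=0 W=0
Step 5 [NS]: N:empty,E:wait,S:empty,W:wait | queues: N=0 E=2 S=0 W=0
Step 6 [NS]: N:empty,E:wait,S:empty,W:wait | queues: N=0 E=2 S=0 W=0
Step 7 [EW]: N:wait,E:car3-GO,S:wait,W:empty | queues: N=0 E=1 S=0 W=0
Cars crossed by step 7: 5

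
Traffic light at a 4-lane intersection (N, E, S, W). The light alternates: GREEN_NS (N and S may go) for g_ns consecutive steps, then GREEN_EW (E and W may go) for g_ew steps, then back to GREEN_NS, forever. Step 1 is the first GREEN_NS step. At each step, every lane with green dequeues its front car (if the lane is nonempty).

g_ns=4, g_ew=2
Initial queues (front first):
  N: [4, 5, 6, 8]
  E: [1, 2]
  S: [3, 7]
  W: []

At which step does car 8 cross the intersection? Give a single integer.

Step 1 [NS]: N:car4-GO,E:wait,S:car3-GO,W:wait | queues: N=3 E=2 S=1 W=0
Step 2 [NS]: N:car5-GO,E:wait,S:car7-GO,W:wait | queues: N=2 E=2 S=0 W=0
Step 3 [NS]: N:car6-GO,E:wait,S:empty,W:wait | queues: N=1 E=2 S=0 W=0
Step 4 [NS]: N:car8-GO,E:wait,S:empty,W:wait | queues: N=0 E=2 S=0 W=0
Step 5 [EW]: N:wait,E:car1-GO,S:wait,W:empty | queues: N=0 E=1 S=0 W=0
Step 6 [EW]: N:wait,E:car2-GO,S:wait,W:empty | queues: N=0 E=0 S=0 W=0
Car 8 crosses at step 4

4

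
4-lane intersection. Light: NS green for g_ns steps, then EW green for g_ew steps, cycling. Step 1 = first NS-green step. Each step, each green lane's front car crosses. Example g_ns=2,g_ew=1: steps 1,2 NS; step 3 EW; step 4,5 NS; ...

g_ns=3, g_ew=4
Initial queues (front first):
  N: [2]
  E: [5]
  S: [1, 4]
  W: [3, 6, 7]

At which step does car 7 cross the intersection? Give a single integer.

Step 1 [NS]: N:car2-GO,E:wait,S:car1-GO,W:wait | queues: N=0 E=1 S=1 W=3
Step 2 [NS]: N:empty,E:wait,S:car4-GO,W:wait | queues: N=0 E=1 S=0 W=3
Step 3 [NS]: N:empty,E:wait,S:empty,W:wait | queues: N=0 E=1 S=0 W=3
Step 4 [EW]: N:wait,E:car5-GO,S:wait,W:car3-GO | queues: N=0 E=0 S=0 W=2
Step 5 [EW]: N:wait,E:empty,S:wait,W:car6-GO | queues: N=0 E=0 S=0 W=1
Step 6 [EW]: N:wait,E:empty,S:wait,W:car7-GO | queues: N=0 E=0 S=0 W=0
Car 7 crosses at step 6

6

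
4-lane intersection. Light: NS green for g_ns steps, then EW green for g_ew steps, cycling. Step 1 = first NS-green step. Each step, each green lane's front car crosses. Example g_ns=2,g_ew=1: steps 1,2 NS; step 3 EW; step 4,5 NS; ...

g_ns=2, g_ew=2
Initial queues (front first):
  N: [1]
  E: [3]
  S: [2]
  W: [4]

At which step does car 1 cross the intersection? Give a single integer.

Step 1 [NS]: N:car1-GO,E:wait,S:car2-GO,W:wait | queues: N=0 E=1 S=0 W=1
Step 2 [NS]: N:empty,E:wait,S:empty,W:wait | queues: N=0 E=1 S=0 W=1
Step 3 [EW]: N:wait,E:car3-GO,S:wait,W:car4-GO | queues: N=0 E=0 S=0 W=0
Car 1 crosses at step 1

1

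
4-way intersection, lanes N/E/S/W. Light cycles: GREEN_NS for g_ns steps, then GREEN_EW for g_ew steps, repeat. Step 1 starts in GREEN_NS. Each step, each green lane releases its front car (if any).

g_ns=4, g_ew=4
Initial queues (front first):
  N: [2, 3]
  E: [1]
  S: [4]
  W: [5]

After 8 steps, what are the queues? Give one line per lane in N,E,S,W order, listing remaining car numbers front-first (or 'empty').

Step 1 [NS]: N:car2-GO,E:wait,S:car4-GO,W:wait | queues: N=1 E=1 S=0 W=1
Step 2 [NS]: N:car3-GO,E:wait,S:empty,W:wait | queues: N=0 E=1 S=0 W=1
Step 3 [NS]: N:empty,E:wait,S:empty,W:wait | queues: N=0 E=1 S=0 W=1
Step 4 [NS]: N:empty,E:wait,S:empty,W:wait | queues: N=0 E=1 S=0 W=1
Step 5 [EW]: N:wait,E:car1-GO,S:wait,W:car5-GO | queues: N=0 E=0 S=0 W=0

N: empty
E: empty
S: empty
W: empty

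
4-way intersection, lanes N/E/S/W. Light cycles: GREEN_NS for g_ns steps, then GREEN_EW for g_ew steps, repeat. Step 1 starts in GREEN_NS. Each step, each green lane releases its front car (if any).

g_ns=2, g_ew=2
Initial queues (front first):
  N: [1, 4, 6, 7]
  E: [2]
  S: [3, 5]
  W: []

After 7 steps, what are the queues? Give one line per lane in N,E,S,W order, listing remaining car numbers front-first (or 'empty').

Step 1 [NS]: N:car1-GO,E:wait,S:car3-GO,W:wait | queues: N=3 E=1 S=1 W=0
Step 2 [NS]: N:car4-GO,E:wait,S:car5-GO,W:wait | queues: N=2 E=1 S=0 W=0
Step 3 [EW]: N:wait,E:car2-GO,S:wait,W:empty | queues: N=2 E=0 S=0 W=0
Step 4 [EW]: N:wait,E:empty,S:wait,W:empty | queues: N=2 E=0 S=0 W=0
Step 5 [NS]: N:car6-GO,E:wait,S:empty,W:wait | queues: N=1 E=0 S=0 W=0
Step 6 [NS]: N:car7-GO,E:wait,S:empty,W:wait | queues: N=0 E=0 S=0 W=0

N: empty
E: empty
S: empty
W: empty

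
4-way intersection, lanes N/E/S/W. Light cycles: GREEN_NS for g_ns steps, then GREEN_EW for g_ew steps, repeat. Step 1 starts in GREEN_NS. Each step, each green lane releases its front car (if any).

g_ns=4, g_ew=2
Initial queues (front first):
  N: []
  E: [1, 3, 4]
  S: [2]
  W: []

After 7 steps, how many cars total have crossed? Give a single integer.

Answer: 3

Derivation:
Step 1 [NS]: N:empty,E:wait,S:car2-GO,W:wait | queues: N=0 E=3 S=0 W=0
Step 2 [NS]: N:empty,E:wait,S:empty,W:wait | queues: N=0 E=3 S=0 W=0
Step 3 [NS]: N:empty,E:wait,S:empty,W:wait | queues: N=0 E=3 S=0 W=0
Step 4 [NS]: N:empty,E:wait,S:empty,W:wait | queues: N=0 E=3 S=0 W=0
Step 5 [EW]: N:wait,E:car1-GO,S:wait,W:empty | queues: N=0 E=2 S=0 W=0
Step 6 [EW]: N:wait,E:car3-GO,S:wait,W:empty | queues: N=0 E=1 S=0 W=0
Step 7 [NS]: N:empty,E:wait,S:empty,W:wait | queues: N=0 E=1 S=0 W=0
Cars crossed by step 7: 3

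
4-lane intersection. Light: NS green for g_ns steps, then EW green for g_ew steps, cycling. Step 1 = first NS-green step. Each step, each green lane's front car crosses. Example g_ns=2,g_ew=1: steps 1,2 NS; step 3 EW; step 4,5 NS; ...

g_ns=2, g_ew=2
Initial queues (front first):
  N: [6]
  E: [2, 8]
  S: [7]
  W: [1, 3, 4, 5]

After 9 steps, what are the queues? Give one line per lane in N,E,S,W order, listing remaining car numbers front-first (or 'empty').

Step 1 [NS]: N:car6-GO,E:wait,S:car7-GO,W:wait | queues: N=0 E=2 S=0 W=4
Step 2 [NS]: N:empty,E:wait,S:empty,W:wait | queues: N=0 E=2 S=0 W=4
Step 3 [EW]: N:wait,E:car2-GO,S:wait,W:car1-GO | queues: N=0 E=1 S=0 W=3
Step 4 [EW]: N:wait,E:car8-GO,S:wait,W:car3-GO | queues: N=0 E=0 S=0 W=2
Step 5 [NS]: N:empty,E:wait,S:empty,W:wait | queues: N=0 E=0 S=0 W=2
Step 6 [NS]: N:empty,E:wait,S:empty,W:wait | queues: N=0 E=0 S=0 W=2
Step 7 [EW]: N:wait,E:empty,S:wait,W:car4-GO | queues: N=0 E=0 S=0 W=1
Step 8 [EW]: N:wait,E:empty,S:wait,W:car5-GO | queues: N=0 E=0 S=0 W=0

N: empty
E: empty
S: empty
W: empty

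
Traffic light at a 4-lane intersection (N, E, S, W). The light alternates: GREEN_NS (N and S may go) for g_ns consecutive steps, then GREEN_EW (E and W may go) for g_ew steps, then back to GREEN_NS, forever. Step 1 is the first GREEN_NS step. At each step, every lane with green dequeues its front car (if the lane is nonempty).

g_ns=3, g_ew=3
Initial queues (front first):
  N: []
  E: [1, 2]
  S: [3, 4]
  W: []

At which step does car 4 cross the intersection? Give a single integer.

Step 1 [NS]: N:empty,E:wait,S:car3-GO,W:wait | queues: N=0 E=2 S=1 W=0
Step 2 [NS]: N:empty,E:wait,S:car4-GO,W:wait | queues: N=0 E=2 S=0 W=0
Step 3 [NS]: N:empty,E:wait,S:empty,W:wait | queues: N=0 E=2 S=0 W=0
Step 4 [EW]: N:wait,E:car1-GO,S:wait,W:empty | queues: N=0 E=1 S=0 W=0
Step 5 [EW]: N:wait,E:car2-GO,S:wait,W:empty | queues: N=0 E=0 S=0 W=0
Car 4 crosses at step 2

2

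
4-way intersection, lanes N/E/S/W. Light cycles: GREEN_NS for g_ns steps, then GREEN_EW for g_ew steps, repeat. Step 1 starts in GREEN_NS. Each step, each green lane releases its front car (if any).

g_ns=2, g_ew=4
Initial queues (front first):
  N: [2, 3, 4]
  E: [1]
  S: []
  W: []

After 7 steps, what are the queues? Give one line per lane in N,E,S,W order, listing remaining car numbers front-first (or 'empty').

Step 1 [NS]: N:car2-GO,E:wait,S:empty,W:wait | queues: N=2 E=1 S=0 W=0
Step 2 [NS]: N:car3-GO,E:wait,S:empty,W:wait | queues: N=1 E=1 S=0 W=0
Step 3 [EW]: N:wait,E:car1-GO,S:wait,W:empty | queues: N=1 E=0 S=0 W=0
Step 4 [EW]: N:wait,E:empty,S:wait,W:empty | queues: N=1 E=0 S=0 W=0
Step 5 [EW]: N:wait,E:empty,S:wait,W:empty | queues: N=1 E=0 S=0 W=0
Step 6 [EW]: N:wait,E:empty,S:wait,W:empty | queues: N=1 E=0 S=0 W=0
Step 7 [NS]: N:car4-GO,E:wait,S:empty,W:wait | queues: N=0 E=0 S=0 W=0

N: empty
E: empty
S: empty
W: empty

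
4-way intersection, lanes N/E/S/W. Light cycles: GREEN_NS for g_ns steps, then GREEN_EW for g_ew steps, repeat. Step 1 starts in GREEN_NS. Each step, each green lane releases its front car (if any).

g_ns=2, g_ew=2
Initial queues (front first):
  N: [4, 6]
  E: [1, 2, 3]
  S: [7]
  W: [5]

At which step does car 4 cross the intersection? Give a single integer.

Step 1 [NS]: N:car4-GO,E:wait,S:car7-GO,W:wait | queues: N=1 E=3 S=0 W=1
Step 2 [NS]: N:car6-GO,E:wait,S:empty,W:wait | queues: N=0 E=3 S=0 W=1
Step 3 [EW]: N:wait,E:car1-GO,S:wait,W:car5-GO | queues: N=0 E=2 S=0 W=0
Step 4 [EW]: N:wait,E:car2-GO,S:wait,W:empty | queues: N=0 E=1 S=0 W=0
Step 5 [NS]: N:empty,E:wait,S:empty,W:wait | queues: N=0 E=1 S=0 W=0
Step 6 [NS]: N:empty,E:wait,S:empty,W:wait | queues: N=0 E=1 S=0 W=0
Step 7 [EW]: N:wait,E:car3-GO,S:wait,W:empty | queues: N=0 E=0 S=0 W=0
Car 4 crosses at step 1

1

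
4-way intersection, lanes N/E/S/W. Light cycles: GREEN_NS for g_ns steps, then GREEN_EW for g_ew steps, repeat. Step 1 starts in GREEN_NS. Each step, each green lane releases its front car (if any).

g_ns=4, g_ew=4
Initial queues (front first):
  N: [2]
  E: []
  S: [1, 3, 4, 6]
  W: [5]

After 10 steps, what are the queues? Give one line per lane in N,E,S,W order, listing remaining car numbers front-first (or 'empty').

Step 1 [NS]: N:car2-GO,E:wait,S:car1-GO,W:wait | queues: N=0 E=0 S=3 W=1
Step 2 [NS]: N:empty,E:wait,S:car3-GO,W:wait | queues: N=0 E=0 S=2 W=1
Step 3 [NS]: N:empty,E:wait,S:car4-GO,W:wait | queues: N=0 E=0 S=1 W=1
Step 4 [NS]: N:empty,E:wait,S:car6-GO,W:wait | queues: N=0 E=0 S=0 W=1
Step 5 [EW]: N:wait,E:empty,S:wait,W:car5-GO | queues: N=0 E=0 S=0 W=0

N: empty
E: empty
S: empty
W: empty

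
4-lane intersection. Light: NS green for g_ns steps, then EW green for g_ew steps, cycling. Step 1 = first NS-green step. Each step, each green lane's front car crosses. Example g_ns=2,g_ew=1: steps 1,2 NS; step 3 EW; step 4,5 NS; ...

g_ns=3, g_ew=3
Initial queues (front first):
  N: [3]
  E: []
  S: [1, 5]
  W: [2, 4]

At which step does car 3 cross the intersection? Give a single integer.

Step 1 [NS]: N:car3-GO,E:wait,S:car1-GO,W:wait | queues: N=0 E=0 S=1 W=2
Step 2 [NS]: N:empty,E:wait,S:car5-GO,W:wait | queues: N=0 E=0 S=0 W=2
Step 3 [NS]: N:empty,E:wait,S:empty,W:wait | queues: N=0 E=0 S=0 W=2
Step 4 [EW]: N:wait,E:empty,S:wait,W:car2-GO | queues: N=0 E=0 S=0 W=1
Step 5 [EW]: N:wait,E:empty,S:wait,W:car4-GO | queues: N=0 E=0 S=0 W=0
Car 3 crosses at step 1

1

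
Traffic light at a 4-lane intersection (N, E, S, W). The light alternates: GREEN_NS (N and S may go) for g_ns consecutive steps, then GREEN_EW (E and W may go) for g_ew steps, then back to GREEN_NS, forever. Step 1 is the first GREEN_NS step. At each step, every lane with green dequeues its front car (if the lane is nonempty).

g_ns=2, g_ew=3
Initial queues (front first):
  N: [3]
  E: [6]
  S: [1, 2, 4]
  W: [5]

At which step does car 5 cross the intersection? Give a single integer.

Step 1 [NS]: N:car3-GO,E:wait,S:car1-GO,W:wait | queues: N=0 E=1 S=2 W=1
Step 2 [NS]: N:empty,E:wait,S:car2-GO,W:wait | queues: N=0 E=1 S=1 W=1
Step 3 [EW]: N:wait,E:car6-GO,S:wait,W:car5-GO | queues: N=0 E=0 S=1 W=0
Step 4 [EW]: N:wait,E:empty,S:wait,W:empty | queues: N=0 E=0 S=1 W=0
Step 5 [EW]: N:wait,E:empty,S:wait,W:empty | queues: N=0 E=0 S=1 W=0
Step 6 [NS]: N:empty,E:wait,S:car4-GO,W:wait | queues: N=0 E=0 S=0 W=0
Car 5 crosses at step 3

3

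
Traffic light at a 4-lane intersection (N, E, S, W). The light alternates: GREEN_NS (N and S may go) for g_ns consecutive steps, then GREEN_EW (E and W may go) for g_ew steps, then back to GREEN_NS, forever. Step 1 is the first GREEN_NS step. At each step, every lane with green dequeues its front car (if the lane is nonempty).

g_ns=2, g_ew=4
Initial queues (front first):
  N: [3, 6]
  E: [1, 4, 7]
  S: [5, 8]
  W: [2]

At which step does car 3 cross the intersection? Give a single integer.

Step 1 [NS]: N:car3-GO,E:wait,S:car5-GO,W:wait | queues: N=1 E=3 S=1 W=1
Step 2 [NS]: N:car6-GO,E:wait,S:car8-GO,W:wait | queues: N=0 E=3 S=0 W=1
Step 3 [EW]: N:wait,E:car1-GO,S:wait,W:car2-GO | queues: N=0 E=2 S=0 W=0
Step 4 [EW]: N:wait,E:car4-GO,S:wait,W:empty | queues: N=0 E=1 S=0 W=0
Step 5 [EW]: N:wait,E:car7-GO,S:wait,W:empty | queues: N=0 E=0 S=0 W=0
Car 3 crosses at step 1

1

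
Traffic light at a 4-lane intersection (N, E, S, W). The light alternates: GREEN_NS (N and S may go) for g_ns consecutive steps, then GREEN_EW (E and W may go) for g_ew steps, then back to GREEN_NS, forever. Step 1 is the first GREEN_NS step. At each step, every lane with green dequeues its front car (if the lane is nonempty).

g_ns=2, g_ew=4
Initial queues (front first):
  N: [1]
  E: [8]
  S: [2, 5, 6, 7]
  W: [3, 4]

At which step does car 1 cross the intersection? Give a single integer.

Step 1 [NS]: N:car1-GO,E:wait,S:car2-GO,W:wait | queues: N=0 E=1 S=3 W=2
Step 2 [NS]: N:empty,E:wait,S:car5-GO,W:wait | queues: N=0 E=1 S=2 W=2
Step 3 [EW]: N:wait,E:car8-GO,S:wait,W:car3-GO | queues: N=0 E=0 S=2 W=1
Step 4 [EW]: N:wait,E:empty,S:wait,W:car4-GO | queues: N=0 E=0 S=2 W=0
Step 5 [EW]: N:wait,E:empty,S:wait,W:empty | queues: N=0 E=0 S=2 W=0
Step 6 [EW]: N:wait,E:empty,S:wait,W:empty | queues: N=0 E=0 S=2 W=0
Step 7 [NS]: N:empty,E:wait,S:car6-GO,W:wait | queues: N=0 E=0 S=1 W=0
Step 8 [NS]: N:empty,E:wait,S:car7-GO,W:wait | queues: N=0 E=0 S=0 W=0
Car 1 crosses at step 1

1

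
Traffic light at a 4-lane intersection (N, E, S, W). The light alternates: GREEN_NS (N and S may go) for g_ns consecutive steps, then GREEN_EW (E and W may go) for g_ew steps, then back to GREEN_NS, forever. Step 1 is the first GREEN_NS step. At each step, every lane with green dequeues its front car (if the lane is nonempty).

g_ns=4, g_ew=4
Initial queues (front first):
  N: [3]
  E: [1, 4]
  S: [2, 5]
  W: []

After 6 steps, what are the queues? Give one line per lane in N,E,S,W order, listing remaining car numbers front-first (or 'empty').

Step 1 [NS]: N:car3-GO,E:wait,S:car2-GO,W:wait | queues: N=0 E=2 S=1 W=0
Step 2 [NS]: N:empty,E:wait,S:car5-GO,W:wait | queues: N=0 E=2 S=0 W=0
Step 3 [NS]: N:empty,E:wait,S:empty,W:wait | queues: N=0 E=2 S=0 W=0
Step 4 [NS]: N:empty,E:wait,S:empty,W:wait | queues: N=0 E=2 S=0 W=0
Step 5 [EW]: N:wait,E:car1-GO,S:wait,W:empty | queues: N=0 E=1 S=0 W=0
Step 6 [EW]: N:wait,E:car4-GO,S:wait,W:empty | queues: N=0 E=0 S=0 W=0

N: empty
E: empty
S: empty
W: empty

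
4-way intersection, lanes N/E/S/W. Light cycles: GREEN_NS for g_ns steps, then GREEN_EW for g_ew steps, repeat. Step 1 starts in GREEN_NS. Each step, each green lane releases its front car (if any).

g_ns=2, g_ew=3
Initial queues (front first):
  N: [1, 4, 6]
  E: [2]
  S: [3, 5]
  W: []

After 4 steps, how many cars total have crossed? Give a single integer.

Step 1 [NS]: N:car1-GO,E:wait,S:car3-GO,W:wait | queues: N=2 E=1 S=1 W=0
Step 2 [NS]: N:car4-GO,E:wait,S:car5-GO,W:wait | queues: N=1 E=1 S=0 W=0
Step 3 [EW]: N:wait,E:car2-GO,S:wait,W:empty | queues: N=1 E=0 S=0 W=0
Step 4 [EW]: N:wait,E:empty,S:wait,W:empty | queues: N=1 E=0 S=0 W=0
Cars crossed by step 4: 5

Answer: 5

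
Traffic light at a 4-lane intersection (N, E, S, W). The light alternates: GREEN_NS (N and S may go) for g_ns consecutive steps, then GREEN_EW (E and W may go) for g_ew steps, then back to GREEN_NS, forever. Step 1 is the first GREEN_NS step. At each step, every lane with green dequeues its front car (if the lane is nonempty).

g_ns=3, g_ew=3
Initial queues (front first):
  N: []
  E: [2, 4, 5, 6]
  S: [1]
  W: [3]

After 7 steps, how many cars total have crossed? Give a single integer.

Answer: 5

Derivation:
Step 1 [NS]: N:empty,E:wait,S:car1-GO,W:wait | queues: N=0 E=4 S=0 W=1
Step 2 [NS]: N:empty,E:wait,S:empty,W:wait | queues: N=0 E=4 S=0 W=1
Step 3 [NS]: N:empty,E:wait,S:empty,W:wait | queues: N=0 E=4 S=0 W=1
Step 4 [EW]: N:wait,E:car2-GO,S:wait,W:car3-GO | queues: N=0 E=3 S=0 W=0
Step 5 [EW]: N:wait,E:car4-GO,S:wait,W:empty | queues: N=0 E=2 S=0 W=0
Step 6 [EW]: N:wait,E:car5-GO,S:wait,W:empty | queues: N=0 E=1 S=0 W=0
Step 7 [NS]: N:empty,E:wait,S:empty,W:wait | queues: N=0 E=1 S=0 W=0
Cars crossed by step 7: 5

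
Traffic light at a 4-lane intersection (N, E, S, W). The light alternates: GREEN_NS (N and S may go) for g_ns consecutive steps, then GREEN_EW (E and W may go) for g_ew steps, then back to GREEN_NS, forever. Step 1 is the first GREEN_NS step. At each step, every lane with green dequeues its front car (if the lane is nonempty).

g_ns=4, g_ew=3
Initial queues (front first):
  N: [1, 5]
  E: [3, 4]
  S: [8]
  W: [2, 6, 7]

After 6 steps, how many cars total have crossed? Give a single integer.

Answer: 7

Derivation:
Step 1 [NS]: N:car1-GO,E:wait,S:car8-GO,W:wait | queues: N=1 E=2 S=0 W=3
Step 2 [NS]: N:car5-GO,E:wait,S:empty,W:wait | queues: N=0 E=2 S=0 W=3
Step 3 [NS]: N:empty,E:wait,S:empty,W:wait | queues: N=0 E=2 S=0 W=3
Step 4 [NS]: N:empty,E:wait,S:empty,W:wait | queues: N=0 E=2 S=0 W=3
Step 5 [EW]: N:wait,E:car3-GO,S:wait,W:car2-GO | queues: N=0 E=1 S=0 W=2
Step 6 [EW]: N:wait,E:car4-GO,S:wait,W:car6-GO | queues: N=0 E=0 S=0 W=1
Cars crossed by step 6: 7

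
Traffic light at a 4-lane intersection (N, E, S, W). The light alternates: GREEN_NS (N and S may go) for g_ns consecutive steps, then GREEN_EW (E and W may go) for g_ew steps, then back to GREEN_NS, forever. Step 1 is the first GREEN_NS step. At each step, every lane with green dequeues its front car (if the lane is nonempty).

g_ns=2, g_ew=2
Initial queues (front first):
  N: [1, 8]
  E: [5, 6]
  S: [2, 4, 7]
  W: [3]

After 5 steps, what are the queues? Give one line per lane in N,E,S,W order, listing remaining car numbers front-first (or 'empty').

Step 1 [NS]: N:car1-GO,E:wait,S:car2-GO,W:wait | queues: N=1 E=2 S=2 W=1
Step 2 [NS]: N:car8-GO,E:wait,S:car4-GO,W:wait | queues: N=0 E=2 S=1 W=1
Step 3 [EW]: N:wait,E:car5-GO,S:wait,W:car3-GO | queues: N=0 E=1 S=1 W=0
Step 4 [EW]: N:wait,E:car6-GO,S:wait,W:empty | queues: N=0 E=0 S=1 W=0
Step 5 [NS]: N:empty,E:wait,S:car7-GO,W:wait | queues: N=0 E=0 S=0 W=0

N: empty
E: empty
S: empty
W: empty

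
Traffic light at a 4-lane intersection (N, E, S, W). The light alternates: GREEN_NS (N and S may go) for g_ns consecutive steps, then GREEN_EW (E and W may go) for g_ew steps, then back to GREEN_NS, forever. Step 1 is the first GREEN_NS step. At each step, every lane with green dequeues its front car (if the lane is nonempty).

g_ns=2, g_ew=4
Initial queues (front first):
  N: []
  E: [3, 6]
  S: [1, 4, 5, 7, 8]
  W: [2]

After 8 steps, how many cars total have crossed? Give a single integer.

Answer: 7

Derivation:
Step 1 [NS]: N:empty,E:wait,S:car1-GO,W:wait | queues: N=0 E=2 S=4 W=1
Step 2 [NS]: N:empty,E:wait,S:car4-GO,W:wait | queues: N=0 E=2 S=3 W=1
Step 3 [EW]: N:wait,E:car3-GO,S:wait,W:car2-GO | queues: N=0 E=1 S=3 W=0
Step 4 [EW]: N:wait,E:car6-GO,S:wait,W:empty | queues: N=0 E=0 S=3 W=0
Step 5 [EW]: N:wait,E:empty,S:wait,W:empty | queues: N=0 E=0 S=3 W=0
Step 6 [EW]: N:wait,E:empty,S:wait,W:empty | queues: N=0 E=0 S=3 W=0
Step 7 [NS]: N:empty,E:wait,S:car5-GO,W:wait | queues: N=0 E=0 S=2 W=0
Step 8 [NS]: N:empty,E:wait,S:car7-GO,W:wait | queues: N=0 E=0 S=1 W=0
Cars crossed by step 8: 7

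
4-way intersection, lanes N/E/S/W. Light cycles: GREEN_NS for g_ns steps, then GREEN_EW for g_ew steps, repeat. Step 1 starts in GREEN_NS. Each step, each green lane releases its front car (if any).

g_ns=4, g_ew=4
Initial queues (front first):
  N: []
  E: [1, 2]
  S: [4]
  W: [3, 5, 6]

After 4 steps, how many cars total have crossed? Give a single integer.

Step 1 [NS]: N:empty,E:wait,S:car4-GO,W:wait | queues: N=0 E=2 S=0 W=3
Step 2 [NS]: N:empty,E:wait,S:empty,W:wait | queues: N=0 E=2 S=0 W=3
Step 3 [NS]: N:empty,E:wait,S:empty,W:wait | queues: N=0 E=2 S=0 W=3
Step 4 [NS]: N:empty,E:wait,S:empty,W:wait | queues: N=0 E=2 S=0 W=3
Cars crossed by step 4: 1

Answer: 1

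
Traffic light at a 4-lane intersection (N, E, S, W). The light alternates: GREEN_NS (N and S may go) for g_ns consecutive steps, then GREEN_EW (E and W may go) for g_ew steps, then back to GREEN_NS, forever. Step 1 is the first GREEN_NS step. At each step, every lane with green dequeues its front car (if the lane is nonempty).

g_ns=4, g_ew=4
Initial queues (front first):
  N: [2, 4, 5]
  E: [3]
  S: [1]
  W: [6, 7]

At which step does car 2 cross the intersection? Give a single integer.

Step 1 [NS]: N:car2-GO,E:wait,S:car1-GO,W:wait | queues: N=2 E=1 S=0 W=2
Step 2 [NS]: N:car4-GO,E:wait,S:empty,W:wait | queues: N=1 E=1 S=0 W=2
Step 3 [NS]: N:car5-GO,E:wait,S:empty,W:wait | queues: N=0 E=1 S=0 W=2
Step 4 [NS]: N:empty,E:wait,S:empty,W:wait | queues: N=0 E=1 S=0 W=2
Step 5 [EW]: N:wait,E:car3-GO,S:wait,W:car6-GO | queues: N=0 E=0 S=0 W=1
Step 6 [EW]: N:wait,E:empty,S:wait,W:car7-GO | queues: N=0 E=0 S=0 W=0
Car 2 crosses at step 1

1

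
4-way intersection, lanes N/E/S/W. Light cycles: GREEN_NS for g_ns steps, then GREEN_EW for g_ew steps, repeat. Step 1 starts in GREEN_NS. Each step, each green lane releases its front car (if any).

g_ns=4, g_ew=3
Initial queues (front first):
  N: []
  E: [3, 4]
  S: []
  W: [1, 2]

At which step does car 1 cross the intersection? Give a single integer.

Step 1 [NS]: N:empty,E:wait,S:empty,W:wait | queues: N=0 E=2 S=0 W=2
Step 2 [NS]: N:empty,E:wait,S:empty,W:wait | queues: N=0 E=2 S=0 W=2
Step 3 [NS]: N:empty,E:wait,S:empty,W:wait | queues: N=0 E=2 S=0 W=2
Step 4 [NS]: N:empty,E:wait,S:empty,W:wait | queues: N=0 E=2 S=0 W=2
Step 5 [EW]: N:wait,E:car3-GO,S:wait,W:car1-GO | queues: N=0 E=1 S=0 W=1
Step 6 [EW]: N:wait,E:car4-GO,S:wait,W:car2-GO | queues: N=0 E=0 S=0 W=0
Car 1 crosses at step 5

5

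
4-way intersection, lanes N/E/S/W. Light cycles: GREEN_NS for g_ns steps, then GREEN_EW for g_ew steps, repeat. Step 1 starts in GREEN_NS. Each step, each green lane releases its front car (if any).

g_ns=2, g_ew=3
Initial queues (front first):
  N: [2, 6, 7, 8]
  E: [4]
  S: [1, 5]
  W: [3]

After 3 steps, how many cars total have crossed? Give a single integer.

Answer: 6

Derivation:
Step 1 [NS]: N:car2-GO,E:wait,S:car1-GO,W:wait | queues: N=3 E=1 S=1 W=1
Step 2 [NS]: N:car6-GO,E:wait,S:car5-GO,W:wait | queues: N=2 E=1 S=0 W=1
Step 3 [EW]: N:wait,E:car4-GO,S:wait,W:car3-GO | queues: N=2 E=0 S=0 W=0
Cars crossed by step 3: 6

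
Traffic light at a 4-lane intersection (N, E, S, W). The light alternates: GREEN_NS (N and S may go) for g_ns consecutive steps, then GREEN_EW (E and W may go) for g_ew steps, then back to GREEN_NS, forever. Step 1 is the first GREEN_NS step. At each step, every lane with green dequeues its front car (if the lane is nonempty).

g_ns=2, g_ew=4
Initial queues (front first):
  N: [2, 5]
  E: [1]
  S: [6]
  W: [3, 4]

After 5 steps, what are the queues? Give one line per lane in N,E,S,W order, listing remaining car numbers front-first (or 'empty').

Step 1 [NS]: N:car2-GO,E:wait,S:car6-GO,W:wait | queues: N=1 E=1 S=0 W=2
Step 2 [NS]: N:car5-GO,E:wait,S:empty,W:wait | queues: N=0 E=1 S=0 W=2
Step 3 [EW]: N:wait,E:car1-GO,S:wait,W:car3-GO | queues: N=0 E=0 S=0 W=1
Step 4 [EW]: N:wait,E:empty,S:wait,W:car4-GO | queues: N=0 E=0 S=0 W=0

N: empty
E: empty
S: empty
W: empty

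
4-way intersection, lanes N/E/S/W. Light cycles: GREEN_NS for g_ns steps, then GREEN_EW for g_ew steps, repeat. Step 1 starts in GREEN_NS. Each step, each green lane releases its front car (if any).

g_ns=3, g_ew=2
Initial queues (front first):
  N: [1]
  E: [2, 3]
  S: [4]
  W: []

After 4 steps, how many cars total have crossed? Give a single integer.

Step 1 [NS]: N:car1-GO,E:wait,S:car4-GO,W:wait | queues: N=0 E=2 S=0 W=0
Step 2 [NS]: N:empty,E:wait,S:empty,W:wait | queues: N=0 E=2 S=0 W=0
Step 3 [NS]: N:empty,E:wait,S:empty,W:wait | queues: N=0 E=2 S=0 W=0
Step 4 [EW]: N:wait,E:car2-GO,S:wait,W:empty | queues: N=0 E=1 S=0 W=0
Cars crossed by step 4: 3

Answer: 3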